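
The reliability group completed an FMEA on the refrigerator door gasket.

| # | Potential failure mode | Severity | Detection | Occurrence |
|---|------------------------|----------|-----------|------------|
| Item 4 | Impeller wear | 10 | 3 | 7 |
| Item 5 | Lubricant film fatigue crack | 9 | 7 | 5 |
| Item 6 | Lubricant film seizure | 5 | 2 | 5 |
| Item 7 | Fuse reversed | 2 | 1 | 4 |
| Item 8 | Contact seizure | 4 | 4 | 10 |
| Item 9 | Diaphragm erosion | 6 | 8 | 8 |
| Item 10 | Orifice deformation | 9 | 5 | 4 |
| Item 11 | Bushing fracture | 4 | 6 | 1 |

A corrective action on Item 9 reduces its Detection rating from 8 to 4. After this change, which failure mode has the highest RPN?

RPN = Severity × Occurrence × Detection:
  Item 4: 10 × 7 × 3 = 210
  Item 5: 9 × 5 × 7 = 315
  Item 6: 5 × 5 × 2 = 50
  Item 7: 2 × 4 × 1 = 8
  Item 8: 4 × 10 × 4 = 160
  Item 9: 6 × 8 × 8 = 384
  Item 10: 9 × 4 × 5 = 180
  Item 11: 4 × 1 × 6 = 24
After action: Item 9 → 6 × 8 × 4 = 192.
Revised RPNs: Item 5=315, Item 4=210, Item 9=192, Item 10=180, Item 8=160, Item 6=50, Item 11=24, Item 7=8.
Highest is now Item 5 (315).

Item 5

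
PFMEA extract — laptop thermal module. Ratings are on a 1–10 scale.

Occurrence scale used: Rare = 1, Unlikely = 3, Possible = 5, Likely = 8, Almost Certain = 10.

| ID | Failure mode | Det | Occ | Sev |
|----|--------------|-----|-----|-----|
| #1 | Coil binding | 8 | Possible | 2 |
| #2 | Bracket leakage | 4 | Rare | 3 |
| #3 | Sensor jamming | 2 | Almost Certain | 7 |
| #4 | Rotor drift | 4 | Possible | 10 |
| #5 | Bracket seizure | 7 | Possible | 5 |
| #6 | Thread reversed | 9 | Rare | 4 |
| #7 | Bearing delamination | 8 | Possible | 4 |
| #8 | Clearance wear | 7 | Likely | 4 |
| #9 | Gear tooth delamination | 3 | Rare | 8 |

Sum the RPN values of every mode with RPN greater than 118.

899

RPN = Severity × Occurrence × Detection:
  #1: 2 × 5 × 8 = 80
  #2: 3 × 1 × 4 = 12
  #3: 7 × 10 × 2 = 140
  #4: 10 × 5 × 4 = 200
  #5: 5 × 5 × 7 = 175
  #6: 4 × 1 × 9 = 36
  #7: 4 × 5 × 8 = 160
  #8: 4 × 8 × 7 = 224
  #9: 8 × 1 × 3 = 24
RPN > 118: #3 (140), #4 (200), #5 (175), #7 (160), #8 (224).
Sum: 140 + 200 + 175 + 160 + 224 = 899.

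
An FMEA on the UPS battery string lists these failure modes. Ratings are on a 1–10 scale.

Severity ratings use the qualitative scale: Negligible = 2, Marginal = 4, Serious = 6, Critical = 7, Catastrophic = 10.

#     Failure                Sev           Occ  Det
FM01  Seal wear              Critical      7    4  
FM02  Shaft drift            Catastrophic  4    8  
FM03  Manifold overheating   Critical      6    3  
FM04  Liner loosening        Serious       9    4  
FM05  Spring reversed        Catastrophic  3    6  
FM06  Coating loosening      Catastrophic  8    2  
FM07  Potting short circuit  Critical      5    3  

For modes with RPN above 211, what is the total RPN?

536

RPN = Severity × Occurrence × Detection:
  FM01: 7 × 7 × 4 = 196
  FM02: 10 × 4 × 8 = 320
  FM03: 7 × 6 × 3 = 126
  FM04: 6 × 9 × 4 = 216
  FM05: 10 × 3 × 6 = 180
  FM06: 10 × 8 × 2 = 160
  FM07: 7 × 5 × 3 = 105
RPN > 211: FM02 (320), FM04 (216).
Sum: 320 + 216 = 536.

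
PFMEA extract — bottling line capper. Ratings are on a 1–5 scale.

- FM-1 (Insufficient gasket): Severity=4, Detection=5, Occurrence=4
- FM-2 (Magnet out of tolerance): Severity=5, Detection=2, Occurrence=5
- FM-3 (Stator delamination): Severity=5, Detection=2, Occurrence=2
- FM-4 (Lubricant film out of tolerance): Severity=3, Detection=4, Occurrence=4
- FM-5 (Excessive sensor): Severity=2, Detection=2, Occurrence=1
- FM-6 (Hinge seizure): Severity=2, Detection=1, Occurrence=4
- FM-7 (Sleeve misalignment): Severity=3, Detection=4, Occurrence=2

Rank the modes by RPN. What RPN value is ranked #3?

48

RPN = Severity × Occurrence × Detection:
  FM-1: 4 × 4 × 5 = 80
  FM-2: 5 × 5 × 2 = 50
  FM-3: 5 × 2 × 2 = 20
  FM-4: 3 × 4 × 4 = 48
  FM-5: 2 × 1 × 2 = 4
  FM-6: 2 × 4 × 1 = 8
  FM-7: 3 × 2 × 4 = 24
Sorted descending: 80, 50, 48, 24, 20, 8, 4.
The third-highest RPN is 48 (FM-4).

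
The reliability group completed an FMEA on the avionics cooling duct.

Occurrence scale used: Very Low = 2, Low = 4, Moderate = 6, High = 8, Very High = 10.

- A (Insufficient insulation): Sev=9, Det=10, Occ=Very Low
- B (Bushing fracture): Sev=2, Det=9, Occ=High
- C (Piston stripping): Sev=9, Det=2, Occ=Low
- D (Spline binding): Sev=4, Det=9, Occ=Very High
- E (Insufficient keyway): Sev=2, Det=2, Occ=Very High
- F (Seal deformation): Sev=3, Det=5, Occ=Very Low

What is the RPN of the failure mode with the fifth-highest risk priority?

40

RPN = Severity × Occurrence × Detection:
  A: 9 × 2 × 10 = 180
  B: 2 × 8 × 9 = 144
  C: 9 × 4 × 2 = 72
  D: 4 × 10 × 9 = 360
  E: 2 × 10 × 2 = 40
  F: 3 × 2 × 5 = 30
Sorted descending: 360, 180, 144, 72, 40, 30.
The fifth-highest RPN is 40 (E).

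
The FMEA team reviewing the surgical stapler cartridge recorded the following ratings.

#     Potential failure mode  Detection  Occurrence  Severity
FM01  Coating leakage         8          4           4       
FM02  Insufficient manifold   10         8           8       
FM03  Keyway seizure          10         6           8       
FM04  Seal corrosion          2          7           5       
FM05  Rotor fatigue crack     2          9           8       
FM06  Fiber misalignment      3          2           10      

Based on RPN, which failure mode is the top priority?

FM02

RPN = Severity × Occurrence × Detection:
  FM01: 4 × 4 × 8 = 128
  FM02: 8 × 8 × 10 = 640
  FM03: 8 × 6 × 10 = 480
  FM04: 5 × 7 × 2 = 70
  FM05: 8 × 9 × 2 = 144
  FM06: 10 × 2 × 3 = 60
Highest RPN is 640 → FM02.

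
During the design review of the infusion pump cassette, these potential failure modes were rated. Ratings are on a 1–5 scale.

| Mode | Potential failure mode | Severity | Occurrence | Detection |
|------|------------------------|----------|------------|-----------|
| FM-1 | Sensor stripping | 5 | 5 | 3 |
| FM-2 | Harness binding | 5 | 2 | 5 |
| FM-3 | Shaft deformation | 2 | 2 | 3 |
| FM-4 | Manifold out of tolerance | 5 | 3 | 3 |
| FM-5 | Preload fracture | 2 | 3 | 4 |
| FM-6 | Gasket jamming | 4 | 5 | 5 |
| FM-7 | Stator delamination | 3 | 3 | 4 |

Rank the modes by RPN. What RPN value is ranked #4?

45

RPN = Severity × Occurrence × Detection:
  FM-1: 5 × 5 × 3 = 75
  FM-2: 5 × 2 × 5 = 50
  FM-3: 2 × 2 × 3 = 12
  FM-4: 5 × 3 × 3 = 45
  FM-5: 2 × 3 × 4 = 24
  FM-6: 4 × 5 × 5 = 100
  FM-7: 3 × 3 × 4 = 36
Sorted descending: 100, 75, 50, 45, 36, 24, 12.
The fourth-highest RPN is 45 (FM-4).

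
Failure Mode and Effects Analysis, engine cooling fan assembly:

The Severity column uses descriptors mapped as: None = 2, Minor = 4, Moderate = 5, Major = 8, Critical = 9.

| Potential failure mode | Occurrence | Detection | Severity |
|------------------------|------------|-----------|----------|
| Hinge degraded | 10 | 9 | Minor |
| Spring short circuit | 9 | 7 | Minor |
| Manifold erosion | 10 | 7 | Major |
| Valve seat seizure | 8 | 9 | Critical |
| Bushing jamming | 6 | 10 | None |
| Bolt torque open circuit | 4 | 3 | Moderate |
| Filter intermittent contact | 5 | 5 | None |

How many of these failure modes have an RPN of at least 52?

6

RPN = Severity × Occurrence × Detection:
  Hinge degraded: 4 × 10 × 9 = 360
  Spring short circuit: 4 × 9 × 7 = 252
  Manifold erosion: 8 × 10 × 7 = 560
  Valve seat seizure: 9 × 8 × 9 = 648
  Bushing jamming: 2 × 6 × 10 = 120
  Bolt torque open circuit: 5 × 4 × 3 = 60
  Filter intermittent contact: 2 × 5 × 5 = 50
Modes with RPN ≥ 52: Hinge degraded (360), Spring short circuit (252), Manifold erosion (560), Valve seat seizure (648), Bushing jamming (120), Bolt torque open circuit (60) → 6.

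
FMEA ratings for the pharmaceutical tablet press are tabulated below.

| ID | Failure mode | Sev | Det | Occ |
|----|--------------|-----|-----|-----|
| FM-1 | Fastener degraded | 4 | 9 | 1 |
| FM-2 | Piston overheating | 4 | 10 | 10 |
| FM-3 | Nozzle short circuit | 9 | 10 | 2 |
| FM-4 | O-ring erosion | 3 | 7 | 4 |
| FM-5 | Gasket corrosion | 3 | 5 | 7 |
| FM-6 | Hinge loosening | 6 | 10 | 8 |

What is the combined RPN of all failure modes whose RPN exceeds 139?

1060

RPN = Severity × Occurrence × Detection:
  FM-1: 4 × 1 × 9 = 36
  FM-2: 4 × 10 × 10 = 400
  FM-3: 9 × 2 × 10 = 180
  FM-4: 3 × 4 × 7 = 84
  FM-5: 3 × 7 × 5 = 105
  FM-6: 6 × 8 × 10 = 480
RPN > 139: FM-2 (400), FM-3 (180), FM-6 (480).
Sum: 400 + 180 + 480 = 1060.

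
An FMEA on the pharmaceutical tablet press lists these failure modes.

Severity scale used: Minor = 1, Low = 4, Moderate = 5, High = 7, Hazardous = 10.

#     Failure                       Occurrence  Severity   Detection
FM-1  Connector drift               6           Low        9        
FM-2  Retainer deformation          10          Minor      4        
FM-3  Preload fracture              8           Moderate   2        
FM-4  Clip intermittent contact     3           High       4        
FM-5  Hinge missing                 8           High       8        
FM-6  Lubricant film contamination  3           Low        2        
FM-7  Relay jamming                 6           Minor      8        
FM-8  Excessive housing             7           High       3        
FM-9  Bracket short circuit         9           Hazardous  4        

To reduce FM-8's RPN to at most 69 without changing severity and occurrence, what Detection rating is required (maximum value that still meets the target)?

1

FM-8: S=7, O=7, D=3 → current RPN = 147.
Fixed product = 49. Need 49 × D ≤ 69, so D ≤ 69/49 = 1.41.
Maximum integer Detection rating = 1 (gives RPN 49; D=2 would give 98 > 69).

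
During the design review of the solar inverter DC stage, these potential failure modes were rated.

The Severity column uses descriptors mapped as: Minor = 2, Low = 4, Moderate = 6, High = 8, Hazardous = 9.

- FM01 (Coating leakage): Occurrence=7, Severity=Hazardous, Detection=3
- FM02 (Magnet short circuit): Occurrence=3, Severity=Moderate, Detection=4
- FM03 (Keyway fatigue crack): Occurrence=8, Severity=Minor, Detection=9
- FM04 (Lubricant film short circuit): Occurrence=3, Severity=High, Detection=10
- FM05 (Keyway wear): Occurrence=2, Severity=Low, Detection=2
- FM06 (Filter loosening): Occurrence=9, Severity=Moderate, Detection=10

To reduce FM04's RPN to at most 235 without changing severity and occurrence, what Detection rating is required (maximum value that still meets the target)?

FM04: S=8, O=3, D=10 → current RPN = 240.
Fixed product = 24. Need 24 × D ≤ 235, so D ≤ 235/24 = 9.79.
Maximum integer Detection rating = 9 (gives RPN 216; D=10 would give 240 > 235).

9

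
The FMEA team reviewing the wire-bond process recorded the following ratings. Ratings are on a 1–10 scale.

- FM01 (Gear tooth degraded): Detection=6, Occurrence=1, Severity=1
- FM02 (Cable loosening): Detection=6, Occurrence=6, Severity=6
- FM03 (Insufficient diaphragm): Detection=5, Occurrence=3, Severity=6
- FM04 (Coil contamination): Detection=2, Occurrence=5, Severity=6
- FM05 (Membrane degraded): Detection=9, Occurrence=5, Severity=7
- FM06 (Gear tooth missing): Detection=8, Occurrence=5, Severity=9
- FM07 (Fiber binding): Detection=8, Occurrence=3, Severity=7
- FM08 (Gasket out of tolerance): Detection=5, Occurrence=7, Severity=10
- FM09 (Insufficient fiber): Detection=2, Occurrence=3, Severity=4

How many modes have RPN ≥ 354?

1

RPN = Severity × Occurrence × Detection:
  FM01: 1 × 1 × 6 = 6
  FM02: 6 × 6 × 6 = 216
  FM03: 6 × 3 × 5 = 90
  FM04: 6 × 5 × 2 = 60
  FM05: 7 × 5 × 9 = 315
  FM06: 9 × 5 × 8 = 360
  FM07: 7 × 3 × 8 = 168
  FM08: 10 × 7 × 5 = 350
  FM09: 4 × 3 × 2 = 24
Modes with RPN ≥ 354: FM06 (360) → 1.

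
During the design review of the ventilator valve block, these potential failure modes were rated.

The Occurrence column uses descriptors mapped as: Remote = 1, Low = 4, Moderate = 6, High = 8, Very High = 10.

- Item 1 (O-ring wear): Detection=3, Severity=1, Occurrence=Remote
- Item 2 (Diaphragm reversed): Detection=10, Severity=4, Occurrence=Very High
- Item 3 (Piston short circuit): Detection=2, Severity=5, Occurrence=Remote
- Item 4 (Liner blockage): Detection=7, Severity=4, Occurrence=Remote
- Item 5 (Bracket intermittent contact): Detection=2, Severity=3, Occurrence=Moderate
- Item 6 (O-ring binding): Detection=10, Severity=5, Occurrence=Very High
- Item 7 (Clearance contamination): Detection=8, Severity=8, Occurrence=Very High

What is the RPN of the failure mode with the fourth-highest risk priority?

36

RPN = Severity × Occurrence × Detection:
  Item 1: 1 × 1 × 3 = 3
  Item 2: 4 × 10 × 10 = 400
  Item 3: 5 × 1 × 2 = 10
  Item 4: 4 × 1 × 7 = 28
  Item 5: 3 × 6 × 2 = 36
  Item 6: 5 × 10 × 10 = 500
  Item 7: 8 × 10 × 8 = 640
Sorted descending: 640, 500, 400, 36, 28, 10, 3.
The fourth-highest RPN is 36 (Item 5).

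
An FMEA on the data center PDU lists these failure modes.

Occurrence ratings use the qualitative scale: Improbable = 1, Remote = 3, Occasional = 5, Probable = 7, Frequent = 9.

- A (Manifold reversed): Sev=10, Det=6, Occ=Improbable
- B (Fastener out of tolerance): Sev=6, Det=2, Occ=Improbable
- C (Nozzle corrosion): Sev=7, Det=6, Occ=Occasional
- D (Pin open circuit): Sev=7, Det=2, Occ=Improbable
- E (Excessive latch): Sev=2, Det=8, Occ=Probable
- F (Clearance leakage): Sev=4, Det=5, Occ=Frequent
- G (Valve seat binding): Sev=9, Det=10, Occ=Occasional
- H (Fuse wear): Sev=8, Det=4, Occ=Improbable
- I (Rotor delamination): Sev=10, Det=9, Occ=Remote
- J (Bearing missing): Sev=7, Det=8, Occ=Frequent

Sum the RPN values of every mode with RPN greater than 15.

1818

RPN = Severity × Occurrence × Detection:
  A: 10 × 1 × 6 = 60
  B: 6 × 1 × 2 = 12
  C: 7 × 5 × 6 = 210
  D: 7 × 1 × 2 = 14
  E: 2 × 7 × 8 = 112
  F: 4 × 9 × 5 = 180
  G: 9 × 5 × 10 = 450
  H: 8 × 1 × 4 = 32
  I: 10 × 3 × 9 = 270
  J: 7 × 9 × 8 = 504
RPN > 15: A (60), C (210), E (112), F (180), G (450), H (32), I (270), J (504).
Sum: 60 + 210 + 112 + 180 + 450 + 32 + 270 + 504 = 1818.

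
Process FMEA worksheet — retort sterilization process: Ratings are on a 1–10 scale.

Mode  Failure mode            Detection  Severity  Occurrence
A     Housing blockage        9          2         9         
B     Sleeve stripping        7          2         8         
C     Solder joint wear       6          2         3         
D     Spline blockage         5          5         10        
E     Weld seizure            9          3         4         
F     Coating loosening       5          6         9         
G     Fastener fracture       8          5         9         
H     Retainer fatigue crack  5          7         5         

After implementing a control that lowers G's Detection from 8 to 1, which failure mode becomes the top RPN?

F

RPN = Severity × Occurrence × Detection:
  A: 2 × 9 × 9 = 162
  B: 2 × 8 × 7 = 112
  C: 2 × 3 × 6 = 36
  D: 5 × 10 × 5 = 250
  E: 3 × 4 × 9 = 108
  F: 6 × 9 × 5 = 270
  G: 5 × 9 × 8 = 360
  H: 7 × 5 × 5 = 175
After action: G → 5 × 9 × 1 = 45.
Revised RPNs: F=270, D=250, H=175, A=162, B=112, E=108, G=45, C=36.
Highest is now F (270).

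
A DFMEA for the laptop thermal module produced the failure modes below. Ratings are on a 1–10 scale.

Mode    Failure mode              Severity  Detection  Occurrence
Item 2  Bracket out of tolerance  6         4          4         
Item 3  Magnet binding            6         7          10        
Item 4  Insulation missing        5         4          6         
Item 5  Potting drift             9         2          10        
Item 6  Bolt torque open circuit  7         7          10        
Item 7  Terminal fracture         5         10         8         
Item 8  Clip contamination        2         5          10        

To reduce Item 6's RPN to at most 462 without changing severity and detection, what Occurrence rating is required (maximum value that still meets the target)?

Item 6: S=7, O=10, D=7 → current RPN = 490.
Fixed product = 49. Need 49 × O ≤ 462, so O ≤ 462/49 = 9.43.
Maximum integer Occurrence rating = 9 (gives RPN 441; O=10 would give 490 > 462).

9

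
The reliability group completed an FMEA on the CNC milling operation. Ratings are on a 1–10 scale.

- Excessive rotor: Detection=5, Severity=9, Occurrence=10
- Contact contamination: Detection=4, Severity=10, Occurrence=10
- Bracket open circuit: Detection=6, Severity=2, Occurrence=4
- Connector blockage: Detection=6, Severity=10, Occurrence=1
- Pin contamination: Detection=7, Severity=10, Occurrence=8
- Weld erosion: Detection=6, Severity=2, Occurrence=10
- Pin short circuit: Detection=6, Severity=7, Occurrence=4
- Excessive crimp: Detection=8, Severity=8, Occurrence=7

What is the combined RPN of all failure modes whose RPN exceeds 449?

RPN = Severity × Occurrence × Detection:
  Excessive rotor: 9 × 10 × 5 = 450
  Contact contamination: 10 × 10 × 4 = 400
  Bracket open circuit: 2 × 4 × 6 = 48
  Connector blockage: 10 × 1 × 6 = 60
  Pin contamination: 10 × 8 × 7 = 560
  Weld erosion: 2 × 10 × 6 = 120
  Pin short circuit: 7 × 4 × 6 = 168
  Excessive crimp: 8 × 7 × 8 = 448
RPN > 449: Excessive rotor (450), Pin contamination (560).
Sum: 450 + 560 = 1010.

1010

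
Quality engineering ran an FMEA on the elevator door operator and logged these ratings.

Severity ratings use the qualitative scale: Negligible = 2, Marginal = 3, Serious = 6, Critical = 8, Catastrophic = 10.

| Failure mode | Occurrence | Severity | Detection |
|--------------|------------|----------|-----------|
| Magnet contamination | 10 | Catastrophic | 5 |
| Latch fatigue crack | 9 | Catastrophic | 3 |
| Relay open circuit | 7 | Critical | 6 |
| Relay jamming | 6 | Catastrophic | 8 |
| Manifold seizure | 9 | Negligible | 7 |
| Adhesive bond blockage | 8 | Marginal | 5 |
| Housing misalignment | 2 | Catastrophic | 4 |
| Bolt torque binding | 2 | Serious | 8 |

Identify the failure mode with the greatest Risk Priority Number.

Magnet contamination

RPN = Severity × Occurrence × Detection:
  Magnet contamination: 10 × 10 × 5 = 500
  Latch fatigue crack: 10 × 9 × 3 = 270
  Relay open circuit: 8 × 7 × 6 = 336
  Relay jamming: 10 × 6 × 8 = 480
  Manifold seizure: 2 × 9 × 7 = 126
  Adhesive bond blockage: 3 × 8 × 5 = 120
  Housing misalignment: 10 × 2 × 4 = 80
  Bolt torque binding: 6 × 2 × 8 = 96
Highest RPN is 500 → Magnet contamination.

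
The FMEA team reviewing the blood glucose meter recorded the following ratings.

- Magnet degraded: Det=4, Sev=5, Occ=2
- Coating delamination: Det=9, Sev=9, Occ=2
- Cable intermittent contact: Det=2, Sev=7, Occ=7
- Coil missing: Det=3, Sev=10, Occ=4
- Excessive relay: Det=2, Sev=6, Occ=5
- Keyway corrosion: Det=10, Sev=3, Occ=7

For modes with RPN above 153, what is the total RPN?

RPN = Severity × Occurrence × Detection:
  Magnet degraded: 5 × 2 × 4 = 40
  Coating delamination: 9 × 2 × 9 = 162
  Cable intermittent contact: 7 × 7 × 2 = 98
  Coil missing: 10 × 4 × 3 = 120
  Excessive relay: 6 × 5 × 2 = 60
  Keyway corrosion: 3 × 7 × 10 = 210
RPN > 153: Coating delamination (162), Keyway corrosion (210).
Sum: 162 + 210 = 372.

372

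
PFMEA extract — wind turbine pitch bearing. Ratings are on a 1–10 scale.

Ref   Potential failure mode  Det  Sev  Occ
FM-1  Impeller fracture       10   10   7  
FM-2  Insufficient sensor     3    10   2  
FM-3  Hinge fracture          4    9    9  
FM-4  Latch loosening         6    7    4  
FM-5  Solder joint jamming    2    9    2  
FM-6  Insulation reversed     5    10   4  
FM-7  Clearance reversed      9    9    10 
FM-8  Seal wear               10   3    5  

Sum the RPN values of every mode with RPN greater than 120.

RPN = Severity × Occurrence × Detection:
  FM-1: 10 × 7 × 10 = 700
  FM-2: 10 × 2 × 3 = 60
  FM-3: 9 × 9 × 4 = 324
  FM-4: 7 × 4 × 6 = 168
  FM-5: 9 × 2 × 2 = 36
  FM-6: 10 × 4 × 5 = 200
  FM-7: 9 × 10 × 9 = 810
  FM-8: 3 × 5 × 10 = 150
RPN > 120: FM-1 (700), FM-3 (324), FM-4 (168), FM-6 (200), FM-7 (810), FM-8 (150).
Sum: 700 + 324 + 168 + 200 + 810 + 150 = 2352.

2352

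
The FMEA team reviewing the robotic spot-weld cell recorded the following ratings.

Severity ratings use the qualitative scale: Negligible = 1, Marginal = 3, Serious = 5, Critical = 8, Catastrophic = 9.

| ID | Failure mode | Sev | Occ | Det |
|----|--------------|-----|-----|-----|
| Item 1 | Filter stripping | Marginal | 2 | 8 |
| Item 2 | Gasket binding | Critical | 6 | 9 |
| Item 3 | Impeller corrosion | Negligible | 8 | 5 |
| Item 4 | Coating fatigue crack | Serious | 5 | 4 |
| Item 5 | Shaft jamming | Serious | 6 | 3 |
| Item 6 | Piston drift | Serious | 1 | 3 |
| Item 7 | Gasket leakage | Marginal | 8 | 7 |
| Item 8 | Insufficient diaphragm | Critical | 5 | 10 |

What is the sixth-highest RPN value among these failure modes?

RPN = Severity × Occurrence × Detection:
  Item 1: 3 × 2 × 8 = 48
  Item 2: 8 × 6 × 9 = 432
  Item 3: 1 × 8 × 5 = 40
  Item 4: 5 × 5 × 4 = 100
  Item 5: 5 × 6 × 3 = 90
  Item 6: 5 × 1 × 3 = 15
  Item 7: 3 × 8 × 7 = 168
  Item 8: 8 × 5 × 10 = 400
Sorted descending: 432, 400, 168, 100, 90, 48, 40, 15.
The sixth-highest RPN is 48 (Item 1).

48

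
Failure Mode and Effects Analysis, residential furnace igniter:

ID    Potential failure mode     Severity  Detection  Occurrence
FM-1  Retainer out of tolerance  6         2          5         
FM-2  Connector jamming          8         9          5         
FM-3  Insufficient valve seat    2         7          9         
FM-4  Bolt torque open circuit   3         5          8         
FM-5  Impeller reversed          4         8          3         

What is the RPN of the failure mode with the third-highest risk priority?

RPN = Severity × Occurrence × Detection:
  FM-1: 6 × 5 × 2 = 60
  FM-2: 8 × 5 × 9 = 360
  FM-3: 2 × 9 × 7 = 126
  FM-4: 3 × 8 × 5 = 120
  FM-5: 4 × 3 × 8 = 96
Sorted descending: 360, 126, 120, 96, 60.
The third-highest RPN is 120 (FM-4).

120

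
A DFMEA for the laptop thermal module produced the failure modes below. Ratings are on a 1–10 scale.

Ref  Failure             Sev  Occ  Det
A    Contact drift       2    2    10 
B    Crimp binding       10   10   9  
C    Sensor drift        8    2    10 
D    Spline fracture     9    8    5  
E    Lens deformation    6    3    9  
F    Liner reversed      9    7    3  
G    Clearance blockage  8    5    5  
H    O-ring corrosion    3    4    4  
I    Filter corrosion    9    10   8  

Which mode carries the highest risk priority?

RPN = Severity × Occurrence × Detection:
  A: 2 × 2 × 10 = 40
  B: 10 × 10 × 9 = 900
  C: 8 × 2 × 10 = 160
  D: 9 × 8 × 5 = 360
  E: 6 × 3 × 9 = 162
  F: 9 × 7 × 3 = 189
  G: 8 × 5 × 5 = 200
  H: 3 × 4 × 4 = 48
  I: 9 × 10 × 8 = 720
Highest RPN is 900 → B.

B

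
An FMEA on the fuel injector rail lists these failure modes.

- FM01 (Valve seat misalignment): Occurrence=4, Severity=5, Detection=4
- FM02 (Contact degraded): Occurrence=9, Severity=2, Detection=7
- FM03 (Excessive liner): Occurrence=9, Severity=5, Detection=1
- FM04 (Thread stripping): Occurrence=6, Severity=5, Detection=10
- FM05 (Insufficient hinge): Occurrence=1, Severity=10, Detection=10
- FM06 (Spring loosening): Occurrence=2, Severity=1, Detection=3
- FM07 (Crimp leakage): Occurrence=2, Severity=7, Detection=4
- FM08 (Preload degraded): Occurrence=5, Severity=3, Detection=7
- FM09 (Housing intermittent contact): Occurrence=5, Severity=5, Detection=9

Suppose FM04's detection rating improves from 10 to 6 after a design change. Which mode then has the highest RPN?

FM09

RPN = Severity × Occurrence × Detection:
  FM01: 5 × 4 × 4 = 80
  FM02: 2 × 9 × 7 = 126
  FM03: 5 × 9 × 1 = 45
  FM04: 5 × 6 × 10 = 300
  FM05: 10 × 1 × 10 = 100
  FM06: 1 × 2 × 3 = 6
  FM07: 7 × 2 × 4 = 56
  FM08: 3 × 5 × 7 = 105
  FM09: 5 × 5 × 9 = 225
After action: FM04 → 5 × 6 × 6 = 180.
Revised RPNs: FM09=225, FM04=180, FM02=126, FM08=105, FM05=100, FM01=80, FM07=56, FM03=45, FM06=6.
Highest is now FM09 (225).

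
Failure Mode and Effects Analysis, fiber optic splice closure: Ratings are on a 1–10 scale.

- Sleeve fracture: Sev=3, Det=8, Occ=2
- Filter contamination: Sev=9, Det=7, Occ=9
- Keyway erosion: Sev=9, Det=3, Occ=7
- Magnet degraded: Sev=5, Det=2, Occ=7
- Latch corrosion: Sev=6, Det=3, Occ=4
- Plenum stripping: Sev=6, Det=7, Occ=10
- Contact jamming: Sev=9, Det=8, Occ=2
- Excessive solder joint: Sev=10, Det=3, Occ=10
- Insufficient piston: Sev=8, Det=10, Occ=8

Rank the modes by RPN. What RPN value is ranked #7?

RPN = Severity × Occurrence × Detection:
  Sleeve fracture: 3 × 2 × 8 = 48
  Filter contamination: 9 × 9 × 7 = 567
  Keyway erosion: 9 × 7 × 3 = 189
  Magnet degraded: 5 × 7 × 2 = 70
  Latch corrosion: 6 × 4 × 3 = 72
  Plenum stripping: 6 × 10 × 7 = 420
  Contact jamming: 9 × 2 × 8 = 144
  Excessive solder joint: 10 × 10 × 3 = 300
  Insufficient piston: 8 × 8 × 10 = 640
Sorted descending: 640, 567, 420, 300, 189, 144, 72, 70, 48.
The seventh-highest RPN is 72 (Latch corrosion).

72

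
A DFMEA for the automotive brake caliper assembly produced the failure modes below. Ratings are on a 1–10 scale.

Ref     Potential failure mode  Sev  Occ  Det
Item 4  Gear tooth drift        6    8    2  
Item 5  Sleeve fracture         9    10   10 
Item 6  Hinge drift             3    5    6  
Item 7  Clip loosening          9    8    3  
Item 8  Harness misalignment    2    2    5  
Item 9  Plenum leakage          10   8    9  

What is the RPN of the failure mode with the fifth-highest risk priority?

RPN = Severity × Occurrence × Detection:
  Item 4: 6 × 8 × 2 = 96
  Item 5: 9 × 10 × 10 = 900
  Item 6: 3 × 5 × 6 = 90
  Item 7: 9 × 8 × 3 = 216
  Item 8: 2 × 2 × 5 = 20
  Item 9: 10 × 8 × 9 = 720
Sorted descending: 900, 720, 216, 96, 90, 20.
The fifth-highest RPN is 90 (Item 6).

90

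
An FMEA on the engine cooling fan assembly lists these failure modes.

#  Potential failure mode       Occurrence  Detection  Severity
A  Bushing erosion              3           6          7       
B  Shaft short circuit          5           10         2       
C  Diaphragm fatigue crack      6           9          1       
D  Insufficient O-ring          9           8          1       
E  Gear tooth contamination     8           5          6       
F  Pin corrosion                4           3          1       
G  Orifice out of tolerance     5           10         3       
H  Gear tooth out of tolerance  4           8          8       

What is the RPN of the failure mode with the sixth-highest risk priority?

RPN = Severity × Occurrence × Detection:
  A: 7 × 3 × 6 = 126
  B: 2 × 5 × 10 = 100
  C: 1 × 6 × 9 = 54
  D: 1 × 9 × 8 = 72
  E: 6 × 8 × 5 = 240
  F: 1 × 4 × 3 = 12
  G: 3 × 5 × 10 = 150
  H: 8 × 4 × 8 = 256
Sorted descending: 256, 240, 150, 126, 100, 72, 54, 12.
The sixth-highest RPN is 72 (D).

72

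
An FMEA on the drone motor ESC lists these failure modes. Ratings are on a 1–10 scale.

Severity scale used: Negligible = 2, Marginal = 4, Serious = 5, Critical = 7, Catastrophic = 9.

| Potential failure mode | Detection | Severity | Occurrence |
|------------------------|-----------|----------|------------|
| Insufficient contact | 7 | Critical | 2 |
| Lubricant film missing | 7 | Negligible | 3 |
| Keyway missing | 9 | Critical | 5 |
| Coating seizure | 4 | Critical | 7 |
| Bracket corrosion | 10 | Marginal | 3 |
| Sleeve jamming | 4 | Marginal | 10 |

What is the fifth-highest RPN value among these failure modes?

RPN = Severity × Occurrence × Detection:
  Insufficient contact: 7 × 2 × 7 = 98
  Lubricant film missing: 2 × 3 × 7 = 42
  Keyway missing: 7 × 5 × 9 = 315
  Coating seizure: 7 × 7 × 4 = 196
  Bracket corrosion: 4 × 3 × 10 = 120
  Sleeve jamming: 4 × 10 × 4 = 160
Sorted descending: 315, 196, 160, 120, 98, 42.
The fifth-highest RPN is 98 (Insufficient contact).

98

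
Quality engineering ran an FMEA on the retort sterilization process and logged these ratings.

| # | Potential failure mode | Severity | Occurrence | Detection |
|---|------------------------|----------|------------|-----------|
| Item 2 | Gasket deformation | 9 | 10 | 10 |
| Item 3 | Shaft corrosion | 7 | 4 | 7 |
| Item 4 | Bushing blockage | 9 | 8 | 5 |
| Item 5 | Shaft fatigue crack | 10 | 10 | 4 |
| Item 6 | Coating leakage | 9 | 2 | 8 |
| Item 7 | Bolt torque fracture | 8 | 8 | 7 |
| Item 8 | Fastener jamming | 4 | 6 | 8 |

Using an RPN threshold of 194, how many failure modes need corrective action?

5

RPN = Severity × Occurrence × Detection:
  Item 2: 9 × 10 × 10 = 900
  Item 3: 7 × 4 × 7 = 196
  Item 4: 9 × 8 × 5 = 360
  Item 5: 10 × 10 × 4 = 400
  Item 6: 9 × 2 × 8 = 144
  Item 7: 8 × 8 × 7 = 448
  Item 8: 4 × 6 × 8 = 192
Modes with RPN ≥ 194: Item 2 (900), Item 3 (196), Item 4 (360), Item 5 (400), Item 7 (448) → 5.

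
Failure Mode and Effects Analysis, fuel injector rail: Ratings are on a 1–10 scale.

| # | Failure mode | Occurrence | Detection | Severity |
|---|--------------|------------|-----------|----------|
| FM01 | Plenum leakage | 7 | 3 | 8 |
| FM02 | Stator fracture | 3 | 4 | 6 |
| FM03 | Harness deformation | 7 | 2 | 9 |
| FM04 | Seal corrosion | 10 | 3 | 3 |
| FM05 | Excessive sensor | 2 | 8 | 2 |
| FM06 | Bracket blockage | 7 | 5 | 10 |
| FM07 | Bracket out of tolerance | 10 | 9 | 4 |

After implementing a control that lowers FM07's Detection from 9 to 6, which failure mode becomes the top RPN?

FM06

RPN = Severity × Occurrence × Detection:
  FM01: 8 × 7 × 3 = 168
  FM02: 6 × 3 × 4 = 72
  FM03: 9 × 7 × 2 = 126
  FM04: 3 × 10 × 3 = 90
  FM05: 2 × 2 × 8 = 32
  FM06: 10 × 7 × 5 = 350
  FM07: 4 × 10 × 9 = 360
After action: FM07 → 4 × 10 × 6 = 240.
Revised RPNs: FM06=350, FM07=240, FM01=168, FM03=126, FM04=90, FM02=72, FM05=32.
Highest is now FM06 (350).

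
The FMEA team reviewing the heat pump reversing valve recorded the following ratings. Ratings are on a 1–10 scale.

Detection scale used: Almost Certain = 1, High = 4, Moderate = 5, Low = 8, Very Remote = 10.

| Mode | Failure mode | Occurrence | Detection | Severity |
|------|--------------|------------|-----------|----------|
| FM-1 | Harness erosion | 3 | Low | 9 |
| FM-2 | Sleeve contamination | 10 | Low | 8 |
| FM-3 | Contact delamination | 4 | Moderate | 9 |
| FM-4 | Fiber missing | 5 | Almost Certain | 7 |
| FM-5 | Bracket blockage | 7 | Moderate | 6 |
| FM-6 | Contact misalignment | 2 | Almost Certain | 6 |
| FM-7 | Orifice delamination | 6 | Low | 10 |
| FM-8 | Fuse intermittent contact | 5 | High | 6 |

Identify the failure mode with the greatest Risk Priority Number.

RPN = Severity × Occurrence × Detection:
  FM-1: 9 × 3 × 8 = 216
  FM-2: 8 × 10 × 8 = 640
  FM-3: 9 × 4 × 5 = 180
  FM-4: 7 × 5 × 1 = 35
  FM-5: 6 × 7 × 5 = 210
  FM-6: 6 × 2 × 1 = 12
  FM-7: 10 × 6 × 8 = 480
  FM-8: 6 × 5 × 4 = 120
Highest RPN is 640 → FM-2.

FM-2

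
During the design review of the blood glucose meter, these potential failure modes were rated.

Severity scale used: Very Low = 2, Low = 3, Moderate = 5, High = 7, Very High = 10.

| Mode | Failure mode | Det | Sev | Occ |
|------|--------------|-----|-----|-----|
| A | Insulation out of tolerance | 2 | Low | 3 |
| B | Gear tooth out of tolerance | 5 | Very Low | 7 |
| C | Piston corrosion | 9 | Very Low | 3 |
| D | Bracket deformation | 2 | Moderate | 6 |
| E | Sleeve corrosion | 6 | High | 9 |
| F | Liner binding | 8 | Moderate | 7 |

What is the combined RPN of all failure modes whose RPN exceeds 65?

728

RPN = Severity × Occurrence × Detection:
  A: 3 × 3 × 2 = 18
  B: 2 × 7 × 5 = 70
  C: 2 × 3 × 9 = 54
  D: 5 × 6 × 2 = 60
  E: 7 × 9 × 6 = 378
  F: 5 × 7 × 8 = 280
RPN > 65: B (70), E (378), F (280).
Sum: 70 + 378 + 280 = 728.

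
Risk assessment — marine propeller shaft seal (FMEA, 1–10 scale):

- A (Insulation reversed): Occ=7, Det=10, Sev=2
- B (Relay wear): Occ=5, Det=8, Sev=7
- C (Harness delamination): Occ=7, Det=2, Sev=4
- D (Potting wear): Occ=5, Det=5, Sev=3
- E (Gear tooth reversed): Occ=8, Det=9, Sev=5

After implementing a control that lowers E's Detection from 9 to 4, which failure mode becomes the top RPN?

B

RPN = Severity × Occurrence × Detection:
  A: 2 × 7 × 10 = 140
  B: 7 × 5 × 8 = 280
  C: 4 × 7 × 2 = 56
  D: 3 × 5 × 5 = 75
  E: 5 × 8 × 9 = 360
After action: E → 5 × 8 × 4 = 160.
Revised RPNs: B=280, E=160, A=140, D=75, C=56.
Highest is now B (280).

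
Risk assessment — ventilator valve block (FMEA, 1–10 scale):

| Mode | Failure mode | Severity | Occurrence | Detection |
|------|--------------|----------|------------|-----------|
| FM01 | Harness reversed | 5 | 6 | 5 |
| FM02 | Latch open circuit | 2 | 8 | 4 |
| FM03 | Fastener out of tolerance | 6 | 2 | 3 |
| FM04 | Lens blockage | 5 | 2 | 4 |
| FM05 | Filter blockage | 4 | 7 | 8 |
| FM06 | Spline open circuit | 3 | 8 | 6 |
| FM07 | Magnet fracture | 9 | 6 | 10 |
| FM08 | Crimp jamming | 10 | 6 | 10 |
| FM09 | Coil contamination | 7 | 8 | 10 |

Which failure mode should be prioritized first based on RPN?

RPN = Severity × Occurrence × Detection:
  FM01: 5 × 6 × 5 = 150
  FM02: 2 × 8 × 4 = 64
  FM03: 6 × 2 × 3 = 36
  FM04: 5 × 2 × 4 = 40
  FM05: 4 × 7 × 8 = 224
  FM06: 3 × 8 × 6 = 144
  FM07: 9 × 6 × 10 = 540
  FM08: 10 × 6 × 10 = 600
  FM09: 7 × 8 × 10 = 560
Highest RPN is 600 → FM08.

FM08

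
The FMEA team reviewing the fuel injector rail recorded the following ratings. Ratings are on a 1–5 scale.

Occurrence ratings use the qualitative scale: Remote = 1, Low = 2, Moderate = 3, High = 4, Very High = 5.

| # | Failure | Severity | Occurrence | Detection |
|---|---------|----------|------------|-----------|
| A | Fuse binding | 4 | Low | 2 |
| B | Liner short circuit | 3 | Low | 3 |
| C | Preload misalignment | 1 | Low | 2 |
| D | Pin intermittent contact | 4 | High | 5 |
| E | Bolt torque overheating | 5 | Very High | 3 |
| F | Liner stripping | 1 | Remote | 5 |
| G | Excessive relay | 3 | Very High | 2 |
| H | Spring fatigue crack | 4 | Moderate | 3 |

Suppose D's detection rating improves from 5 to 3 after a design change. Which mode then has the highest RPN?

E

RPN = Severity × Occurrence × Detection:
  A: 4 × 2 × 2 = 16
  B: 3 × 2 × 3 = 18
  C: 1 × 2 × 2 = 4
  D: 4 × 4 × 5 = 80
  E: 5 × 5 × 3 = 75
  F: 1 × 1 × 5 = 5
  G: 3 × 5 × 2 = 30
  H: 4 × 3 × 3 = 36
After action: D → 4 × 4 × 3 = 48.
Revised RPNs: E=75, D=48, H=36, G=30, B=18, A=16, F=5, C=4.
Highest is now E (75).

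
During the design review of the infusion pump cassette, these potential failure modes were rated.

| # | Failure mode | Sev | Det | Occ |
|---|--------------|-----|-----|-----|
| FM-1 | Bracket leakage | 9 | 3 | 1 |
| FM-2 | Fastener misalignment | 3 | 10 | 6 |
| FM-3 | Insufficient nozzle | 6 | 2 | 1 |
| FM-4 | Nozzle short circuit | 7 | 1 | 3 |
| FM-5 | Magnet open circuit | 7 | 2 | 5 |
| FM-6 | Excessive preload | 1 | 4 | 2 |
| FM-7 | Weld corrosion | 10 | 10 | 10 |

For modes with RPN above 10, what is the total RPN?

1310

RPN = Severity × Occurrence × Detection:
  FM-1: 9 × 1 × 3 = 27
  FM-2: 3 × 6 × 10 = 180
  FM-3: 6 × 1 × 2 = 12
  FM-4: 7 × 3 × 1 = 21
  FM-5: 7 × 5 × 2 = 70
  FM-6: 1 × 2 × 4 = 8
  FM-7: 10 × 10 × 10 = 1000
RPN > 10: FM-1 (27), FM-2 (180), FM-3 (12), FM-4 (21), FM-5 (70), FM-7 (1000).
Sum: 27 + 180 + 12 + 21 + 70 + 1000 = 1310.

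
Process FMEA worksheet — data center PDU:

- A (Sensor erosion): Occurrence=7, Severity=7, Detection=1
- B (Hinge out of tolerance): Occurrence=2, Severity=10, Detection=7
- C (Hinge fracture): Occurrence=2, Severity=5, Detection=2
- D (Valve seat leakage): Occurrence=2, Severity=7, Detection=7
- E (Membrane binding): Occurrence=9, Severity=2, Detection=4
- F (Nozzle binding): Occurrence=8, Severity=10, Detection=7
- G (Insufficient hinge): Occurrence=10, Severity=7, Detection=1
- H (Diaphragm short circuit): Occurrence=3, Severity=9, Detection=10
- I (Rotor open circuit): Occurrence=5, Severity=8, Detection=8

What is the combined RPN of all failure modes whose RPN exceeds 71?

RPN = Severity × Occurrence × Detection:
  A: 7 × 7 × 1 = 49
  B: 10 × 2 × 7 = 140
  C: 5 × 2 × 2 = 20
  D: 7 × 2 × 7 = 98
  E: 2 × 9 × 4 = 72
  F: 10 × 8 × 7 = 560
  G: 7 × 10 × 1 = 70
  H: 9 × 3 × 10 = 270
  I: 8 × 5 × 8 = 320
RPN > 71: B (140), D (98), E (72), F (560), H (270), I (320).
Sum: 140 + 98 + 72 + 560 + 270 + 320 = 1460.

1460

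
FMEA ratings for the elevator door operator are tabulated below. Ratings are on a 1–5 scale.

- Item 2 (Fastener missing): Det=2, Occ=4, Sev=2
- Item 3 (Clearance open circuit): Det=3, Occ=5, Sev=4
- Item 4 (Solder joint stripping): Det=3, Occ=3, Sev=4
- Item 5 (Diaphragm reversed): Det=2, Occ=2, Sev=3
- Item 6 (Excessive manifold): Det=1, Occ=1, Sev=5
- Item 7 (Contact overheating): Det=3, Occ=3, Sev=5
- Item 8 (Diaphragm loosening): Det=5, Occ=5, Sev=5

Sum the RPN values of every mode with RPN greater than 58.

RPN = Severity × Occurrence × Detection:
  Item 2: 2 × 4 × 2 = 16
  Item 3: 4 × 5 × 3 = 60
  Item 4: 4 × 3 × 3 = 36
  Item 5: 3 × 2 × 2 = 12
  Item 6: 5 × 1 × 1 = 5
  Item 7: 5 × 3 × 3 = 45
  Item 8: 5 × 5 × 5 = 125
RPN > 58: Item 3 (60), Item 8 (125).
Sum: 60 + 125 = 185.

185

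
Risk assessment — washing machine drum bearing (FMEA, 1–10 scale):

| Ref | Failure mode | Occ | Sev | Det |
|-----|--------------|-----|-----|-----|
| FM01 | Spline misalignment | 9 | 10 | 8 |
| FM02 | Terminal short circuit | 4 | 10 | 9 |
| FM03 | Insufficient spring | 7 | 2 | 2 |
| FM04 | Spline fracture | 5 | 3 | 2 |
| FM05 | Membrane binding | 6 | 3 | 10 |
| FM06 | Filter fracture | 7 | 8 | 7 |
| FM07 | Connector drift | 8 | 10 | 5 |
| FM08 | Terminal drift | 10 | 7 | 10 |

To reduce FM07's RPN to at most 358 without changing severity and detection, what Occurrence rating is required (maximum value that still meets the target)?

7

FM07: S=10, O=8, D=5 → current RPN = 400.
Fixed product = 50. Need 50 × O ≤ 358, so O ≤ 358/50 = 7.16.
Maximum integer Occurrence rating = 7 (gives RPN 350; O=8 would give 400 > 358).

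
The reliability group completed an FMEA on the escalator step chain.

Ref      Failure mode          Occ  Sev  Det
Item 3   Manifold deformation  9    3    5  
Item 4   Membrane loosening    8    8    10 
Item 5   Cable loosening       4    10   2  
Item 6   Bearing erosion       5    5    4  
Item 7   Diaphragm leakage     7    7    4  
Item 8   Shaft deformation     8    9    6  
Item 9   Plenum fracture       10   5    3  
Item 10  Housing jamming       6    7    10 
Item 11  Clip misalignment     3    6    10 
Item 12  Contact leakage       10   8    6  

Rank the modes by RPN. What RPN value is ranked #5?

RPN = Severity × Occurrence × Detection:
  Item 3: 3 × 9 × 5 = 135
  Item 4: 8 × 8 × 10 = 640
  Item 5: 10 × 4 × 2 = 80
  Item 6: 5 × 5 × 4 = 100
  Item 7: 7 × 7 × 4 = 196
  Item 8: 9 × 8 × 6 = 432
  Item 9: 5 × 10 × 3 = 150
  Item 10: 7 × 6 × 10 = 420
  Item 11: 6 × 3 × 10 = 180
  Item 12: 8 × 10 × 6 = 480
Sorted descending: 640, 480, 432, 420, 196, 180, 150, 135, 100, 80.
The fifth-highest RPN is 196 (Item 7).

196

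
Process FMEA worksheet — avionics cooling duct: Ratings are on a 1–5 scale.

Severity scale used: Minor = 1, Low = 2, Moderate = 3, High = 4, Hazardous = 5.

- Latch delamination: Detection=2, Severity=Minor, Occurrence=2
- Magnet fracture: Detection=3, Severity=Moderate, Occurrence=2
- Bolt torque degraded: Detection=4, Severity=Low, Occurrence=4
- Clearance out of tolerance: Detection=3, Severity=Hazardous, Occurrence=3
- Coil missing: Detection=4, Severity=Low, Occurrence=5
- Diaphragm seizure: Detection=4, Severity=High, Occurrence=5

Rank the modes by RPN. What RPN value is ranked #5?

18

RPN = Severity × Occurrence × Detection:
  Latch delamination: 1 × 2 × 2 = 4
  Magnet fracture: 3 × 2 × 3 = 18
  Bolt torque degraded: 2 × 4 × 4 = 32
  Clearance out of tolerance: 5 × 3 × 3 = 45
  Coil missing: 2 × 5 × 4 = 40
  Diaphragm seizure: 4 × 5 × 4 = 80
Sorted descending: 80, 45, 40, 32, 18, 4.
The fifth-highest RPN is 18 (Magnet fracture).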